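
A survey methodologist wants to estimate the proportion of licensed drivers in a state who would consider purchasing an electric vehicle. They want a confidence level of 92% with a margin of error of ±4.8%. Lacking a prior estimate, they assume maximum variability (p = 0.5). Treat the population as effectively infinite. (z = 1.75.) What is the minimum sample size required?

333

With p = 0.5, p(1−p) = 0.25.
n = z²·p(1−p)/E² = 1.75² × 0.2500 / 0.048² = 3.0625 × 0.2500 / 0.002304 ≈ 332.30.
Rounding up gives n = 333.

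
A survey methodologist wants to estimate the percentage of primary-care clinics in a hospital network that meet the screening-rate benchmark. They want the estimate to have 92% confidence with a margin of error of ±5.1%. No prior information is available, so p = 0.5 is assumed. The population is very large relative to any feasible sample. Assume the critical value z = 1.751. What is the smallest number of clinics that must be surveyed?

295

With p = 0.5, p(1−p) = 0.25.
n = z²·p(1−p)/E² = 1.751² × 0.2500 / 0.051² = 3.0660 × 0.2500 / 0.002601 ≈ 294.69.
Rounding up gives n = 295.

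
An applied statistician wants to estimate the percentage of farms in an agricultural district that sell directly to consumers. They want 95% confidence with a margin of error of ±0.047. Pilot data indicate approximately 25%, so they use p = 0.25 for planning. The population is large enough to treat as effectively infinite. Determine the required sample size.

For 95% confidence, z = 1.96.
With p = 0.25, p(1−p) = 0.1875.
n = z²·p(1−p)/E² = 1.96² × 0.1875 / 0.047² = 3.8416 × 0.1875 / 0.002209 ≈ 326.08.
Rounding up gives n = 327.

327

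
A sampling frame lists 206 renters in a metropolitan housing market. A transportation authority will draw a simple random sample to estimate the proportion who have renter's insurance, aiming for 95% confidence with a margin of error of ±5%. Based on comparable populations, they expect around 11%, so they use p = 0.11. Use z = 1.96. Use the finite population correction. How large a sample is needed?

Unadjusted: n₀ = 1.96² × 0.11 × 0.89 / 0.050² ≈ 150.44, so n₀ = 151.
Finite population correction with N = 206: n = n₀ / (1 + (n₀−1)/N) = 151 / (1 + 150/206) = 151 / 1.7282 ≈ 87.38.
Rounding up, n = 88.

88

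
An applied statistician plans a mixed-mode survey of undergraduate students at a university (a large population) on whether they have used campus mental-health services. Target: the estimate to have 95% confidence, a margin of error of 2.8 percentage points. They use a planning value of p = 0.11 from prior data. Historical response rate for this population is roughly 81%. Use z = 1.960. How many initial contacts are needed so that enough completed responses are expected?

Completed interviews needed: n₀ = 1.960² × 0.0979 / 0.028² ≈ 479.71 → 480.
At an 81% response rate, contacts needed = 480 / 0.81 ≈ 592.59 → 593.

593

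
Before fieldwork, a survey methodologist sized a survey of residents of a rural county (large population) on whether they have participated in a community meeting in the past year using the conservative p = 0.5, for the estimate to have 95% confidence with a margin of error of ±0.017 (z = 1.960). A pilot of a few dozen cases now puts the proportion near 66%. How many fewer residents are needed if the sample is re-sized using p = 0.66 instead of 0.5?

341

Conservative (p = 0.5): n = 1.960² × 0.25 / 0.017² ≈ 3323.18 → 3324.
Using p = 0.66: p(1−p) = 0.2244, so n = 1.960² × 0.2244 / 0.017² ≈ 2982.89 → 2983.
Reduction: 3324 − 2983 = 341.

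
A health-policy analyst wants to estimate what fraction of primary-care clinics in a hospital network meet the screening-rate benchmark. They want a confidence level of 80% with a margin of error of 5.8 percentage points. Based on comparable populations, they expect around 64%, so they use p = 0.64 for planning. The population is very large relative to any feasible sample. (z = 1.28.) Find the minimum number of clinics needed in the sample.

113

With p = 0.64, p(1−p) = 0.2304.
n = z²·p(1−p)/E² = 1.28² × 0.2304 / 0.058² = 1.6384 × 0.2304 / 0.003364 ≈ 112.21.
Rounding up gives n = 113.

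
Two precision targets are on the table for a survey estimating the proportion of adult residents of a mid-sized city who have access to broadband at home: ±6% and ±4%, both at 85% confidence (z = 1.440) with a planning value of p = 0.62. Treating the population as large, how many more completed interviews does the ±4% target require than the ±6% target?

At ±6%: n = 1.440² × 0.2356 / 0.060² ≈ 135.71 → 136.
At ±4%: n = 1.440² × 0.2356 / 0.040² ≈ 305.34 → 306.
Additional respondents: 306 − 136 = 170.

170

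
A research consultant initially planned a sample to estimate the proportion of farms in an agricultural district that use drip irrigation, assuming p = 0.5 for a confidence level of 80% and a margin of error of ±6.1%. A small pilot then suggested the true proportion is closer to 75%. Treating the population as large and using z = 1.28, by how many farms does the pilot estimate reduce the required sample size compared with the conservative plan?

Conservative (p = 0.5): n = 1.28² × 0.25 / 0.061² ≈ 110.08 → 111.
Using p = 0.75: p(1−p) = 0.1875, so n = 1.28² × 0.1875 / 0.061² ≈ 82.56 → 83.
Reduction: 111 − 83 = 28.

28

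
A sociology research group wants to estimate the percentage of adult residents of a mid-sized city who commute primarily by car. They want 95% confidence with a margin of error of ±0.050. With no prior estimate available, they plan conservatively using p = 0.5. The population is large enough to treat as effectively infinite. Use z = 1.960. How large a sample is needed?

385

With p = 0.5, p(1−p) = 0.25.
n = z²·p(1−p)/E² = 1.960² × 0.2500 / 0.050² = 3.8416 × 0.2500 / 0.002500 ≈ 384.16.
Rounding up gives n = 385.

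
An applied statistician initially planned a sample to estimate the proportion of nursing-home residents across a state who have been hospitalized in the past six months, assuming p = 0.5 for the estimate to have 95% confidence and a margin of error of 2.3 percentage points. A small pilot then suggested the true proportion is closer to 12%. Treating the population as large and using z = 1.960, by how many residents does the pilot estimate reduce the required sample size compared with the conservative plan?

1049

Conservative (p = 0.5): n = 1.960² × 0.25 / 0.023² ≈ 1815.50 → 1816.
Using p = 0.12: p(1−p) = 0.1056, so n = 1.960² × 0.1056 / 0.023² ≈ 766.87 → 767.
Reduction: 1816 − 767 = 1049.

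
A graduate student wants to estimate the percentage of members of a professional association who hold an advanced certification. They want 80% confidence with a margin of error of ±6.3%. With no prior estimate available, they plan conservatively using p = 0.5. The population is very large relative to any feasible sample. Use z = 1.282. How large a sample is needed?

104

With p = 0.5, p(1−p) = 0.25.
n = z²·p(1−p)/E² = 1.282² × 0.2500 / 0.063² = 1.6435 × 0.2500 / 0.003969 ≈ 103.52.
Rounding up gives n = 104.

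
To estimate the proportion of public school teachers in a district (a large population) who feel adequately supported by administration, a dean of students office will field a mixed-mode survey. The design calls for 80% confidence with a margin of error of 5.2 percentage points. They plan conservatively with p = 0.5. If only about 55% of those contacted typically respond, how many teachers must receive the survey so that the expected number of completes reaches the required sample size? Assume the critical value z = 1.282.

277

Completed interviews needed: n₀ = 1.282² × 0.2500 / 0.052² ≈ 151.95 → 152.
At a 55% response rate, contacts needed = 152 / 0.55 ≈ 276.36 → 277.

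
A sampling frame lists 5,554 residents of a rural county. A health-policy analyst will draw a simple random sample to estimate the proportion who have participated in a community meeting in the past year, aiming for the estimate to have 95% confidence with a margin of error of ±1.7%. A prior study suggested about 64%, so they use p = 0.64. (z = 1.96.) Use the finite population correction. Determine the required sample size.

1975

Unadjusted: n₀ = 1.96² × 0.64 × 0.36 / 0.017² ≈ 3062.65, so n₀ = 3063.
Finite population correction with N = 5,554: n = n₀ / (1 + (n₀−1)/N) = 3063 / (1 + 3062/5554) = 3063 / 1.5513 ≈ 1974.45.
Rounding up, n = 1975.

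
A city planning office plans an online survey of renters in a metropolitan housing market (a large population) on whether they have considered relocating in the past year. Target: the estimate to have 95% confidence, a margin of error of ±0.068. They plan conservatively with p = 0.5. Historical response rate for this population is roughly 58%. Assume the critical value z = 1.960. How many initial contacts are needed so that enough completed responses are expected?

359

Completed interviews needed: n₀ = 1.960² × 0.2500 / 0.068² ≈ 207.70 → 208.
At a 58% response rate, contacts needed = 208 / 0.58 ≈ 358.62 → 359.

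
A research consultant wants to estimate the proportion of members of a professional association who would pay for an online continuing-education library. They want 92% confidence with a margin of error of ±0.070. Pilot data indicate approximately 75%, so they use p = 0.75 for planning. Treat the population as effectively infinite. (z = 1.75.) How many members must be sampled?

With p = 0.75, p(1−p) = 0.1875.
n = z²·p(1−p)/E² = 1.75² × 0.1875 / 0.070² = 3.0625 × 0.1875 / 0.004900 ≈ 117.19.
Rounding up gives n = 118.

118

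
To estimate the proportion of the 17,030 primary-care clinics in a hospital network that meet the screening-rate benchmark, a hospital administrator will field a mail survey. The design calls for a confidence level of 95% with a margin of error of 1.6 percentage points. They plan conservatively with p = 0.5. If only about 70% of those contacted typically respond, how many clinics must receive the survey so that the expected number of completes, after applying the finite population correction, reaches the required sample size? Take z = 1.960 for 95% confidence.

Completed interviews needed (unadjusted): n₀ = 1.960² × 0.2500 / 0.016² ≈ 3751.56 → 3752.
FPC for N = 17,030: n = 3752 / (1 + 3751/17030) = 3752 / 1.2203 ≈ 3074.76 → 3075.
At a 70% response rate, contacts needed = 3075 / 0.70 ≈ 4392.86 → 4393.

4393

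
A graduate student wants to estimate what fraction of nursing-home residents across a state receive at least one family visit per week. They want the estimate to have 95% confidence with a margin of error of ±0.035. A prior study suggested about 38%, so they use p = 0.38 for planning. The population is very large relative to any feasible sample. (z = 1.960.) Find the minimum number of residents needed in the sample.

With p = 0.38, p(1−p) = 0.2356.
n = z²·p(1−p)/E² = 1.960² × 0.2356 / 0.035² = 3.8416 × 0.2356 / 0.001225 ≈ 738.84.
Rounding up gives n = 739.

739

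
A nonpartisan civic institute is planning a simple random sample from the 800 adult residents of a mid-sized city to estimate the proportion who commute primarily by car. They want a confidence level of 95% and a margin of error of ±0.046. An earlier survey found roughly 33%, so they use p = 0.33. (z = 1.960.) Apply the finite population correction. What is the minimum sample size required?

Unadjusted: n₀ = 1.960² × 0.33 × 0.67 / 0.046² ≈ 401.41, so n₀ = 402.
Finite population correction with N = 800: n = n₀ / (1 + (n₀−1)/N) = 402 / (1 + 401/800) = 402 / 1.5012 ≈ 267.78.
Rounding up, n = 268.

268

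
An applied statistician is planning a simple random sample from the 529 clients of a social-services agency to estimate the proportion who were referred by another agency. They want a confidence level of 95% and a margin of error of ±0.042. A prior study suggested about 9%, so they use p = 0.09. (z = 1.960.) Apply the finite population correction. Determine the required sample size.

Unadjusted: n₀ = 1.960² × 0.09 × 0.91 / 0.042² ≈ 178.36, so n₀ = 179.
Finite population correction with N = 529: n = n₀ / (1 + (n₀−1)/N) = 179 / (1 + 178/529) = 179 / 1.3365 ≈ 133.93.
Rounding up, n = 134.

134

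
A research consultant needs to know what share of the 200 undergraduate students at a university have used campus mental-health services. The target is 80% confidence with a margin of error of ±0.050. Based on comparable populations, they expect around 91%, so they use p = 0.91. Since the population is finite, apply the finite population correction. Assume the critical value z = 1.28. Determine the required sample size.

Unadjusted: n₀ = 1.28² × 0.91 × 0.09 / 0.050² ≈ 53.67, so n₀ = 54.
Finite population correction with N = 200: n = n₀ / (1 + (n₀−1)/N) = 54 / (1 + 53/200) = 54 / 1.2650 ≈ 42.69.
Rounding up, n = 43.

43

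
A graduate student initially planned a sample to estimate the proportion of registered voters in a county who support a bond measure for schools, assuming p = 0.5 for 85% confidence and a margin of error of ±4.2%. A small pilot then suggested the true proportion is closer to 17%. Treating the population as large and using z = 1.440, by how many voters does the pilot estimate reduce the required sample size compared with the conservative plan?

Conservative (p = 0.5): n = 1.440² × 0.25 / 0.042² ≈ 293.88 → 294.
Using p = 0.17: p(1−p) = 0.1411, so n = 1.440² × 0.1411 / 0.042² ≈ 165.86 → 166.
Reduction: 294 − 166 = 128.

128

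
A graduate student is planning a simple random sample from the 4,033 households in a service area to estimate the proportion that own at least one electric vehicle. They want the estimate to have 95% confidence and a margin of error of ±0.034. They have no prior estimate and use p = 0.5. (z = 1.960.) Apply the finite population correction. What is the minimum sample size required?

Unadjusted: n₀ = 1.960² × 0.50 × 0.50 / 0.034² ≈ 830.80, so n₀ = 831.
Finite population correction with N = 4,033: n = n₀ / (1 + (n₀−1)/N) = 831 / (1 + 830/4033) = 831 / 1.2058 ≈ 689.17.
Rounding up, n = 690.

690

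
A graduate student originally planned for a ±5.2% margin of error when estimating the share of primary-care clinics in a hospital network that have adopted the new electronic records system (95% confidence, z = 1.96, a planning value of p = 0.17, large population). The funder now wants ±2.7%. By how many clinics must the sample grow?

At ±5.2%: n = 1.96² × 0.1411 / 0.052² ≈ 200.46 → 201.
At ±2.7%: n = 1.96² × 0.1411 / 0.027² ≈ 743.55 → 744.
Additional respondents: 744 − 201 = 543.

543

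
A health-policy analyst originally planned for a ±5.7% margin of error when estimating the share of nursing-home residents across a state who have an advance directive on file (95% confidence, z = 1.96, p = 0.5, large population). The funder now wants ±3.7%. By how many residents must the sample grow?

406

At ±5.7%: n = 1.96² × 0.2500 / 0.057² ≈ 295.60 → 296.
At ±3.7%: n = 1.96² × 0.2500 / 0.037² ≈ 701.53 → 702.
Additional respondents: 702 − 296 = 406.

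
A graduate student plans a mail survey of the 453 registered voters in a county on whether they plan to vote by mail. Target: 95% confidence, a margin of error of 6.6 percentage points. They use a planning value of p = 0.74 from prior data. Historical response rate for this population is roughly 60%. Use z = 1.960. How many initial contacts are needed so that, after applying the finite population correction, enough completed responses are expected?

207

Completed interviews needed (unadjusted): n₀ = 1.960² × 0.1924 / 0.066² ≈ 169.68 → 170.
FPC for N = 453: n = 170 / (1 + 169/453) = 170 / 1.3731 ≈ 123.81 → 124.
At a 60% response rate, contacts needed = 124 / 0.60 ≈ 206.67 → 207.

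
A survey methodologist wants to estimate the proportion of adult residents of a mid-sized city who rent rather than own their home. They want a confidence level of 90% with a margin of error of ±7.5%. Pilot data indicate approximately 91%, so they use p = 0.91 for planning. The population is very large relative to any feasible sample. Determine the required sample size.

For 90% confidence, z = 1.645.
With p = 0.91, p(1−p) = 0.0819.
n = z²·p(1−p)/E² = 1.645² × 0.0819 / 0.075² = 2.7060 × 0.0819 / 0.005625 ≈ 39.40.
Rounding up gives n = 40.

40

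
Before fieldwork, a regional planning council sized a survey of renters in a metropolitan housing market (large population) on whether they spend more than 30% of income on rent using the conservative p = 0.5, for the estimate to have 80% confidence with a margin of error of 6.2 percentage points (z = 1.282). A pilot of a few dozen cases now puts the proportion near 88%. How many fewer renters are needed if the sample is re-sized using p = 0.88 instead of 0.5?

Conservative (p = 0.5): n = 1.282² × 0.25 / 0.062² ≈ 106.89 → 107.
Using p = 0.88: p(1−p) = 0.1056, so n = 1.282² × 0.1056 / 0.062² ≈ 45.15 → 46.
Reduction: 107 − 46 = 61.

61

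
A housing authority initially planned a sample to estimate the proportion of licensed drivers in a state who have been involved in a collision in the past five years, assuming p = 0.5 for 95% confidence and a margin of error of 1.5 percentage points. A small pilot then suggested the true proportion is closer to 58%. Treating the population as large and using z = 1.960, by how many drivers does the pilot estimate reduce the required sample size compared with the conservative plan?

109

Conservative (p = 0.5): n = 1.960² × 0.25 / 0.015² ≈ 4268.44 → 4269.
Using p = 0.58: p(1−p) = 0.2436, so n = 1.960² × 0.2436 / 0.015² ≈ 4159.17 → 4160.
Reduction: 4269 − 4160 = 109.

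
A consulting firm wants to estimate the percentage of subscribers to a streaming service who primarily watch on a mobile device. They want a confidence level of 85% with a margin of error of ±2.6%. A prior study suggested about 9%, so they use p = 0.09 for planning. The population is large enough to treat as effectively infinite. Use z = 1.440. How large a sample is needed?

With p = 0.09, p(1−p) = 0.0819.
n = z²·p(1−p)/E² = 1.440² × 0.0819 / 0.026² = 2.0736 × 0.0819 / 0.000676 ≈ 251.22.
Rounding up gives n = 252.

252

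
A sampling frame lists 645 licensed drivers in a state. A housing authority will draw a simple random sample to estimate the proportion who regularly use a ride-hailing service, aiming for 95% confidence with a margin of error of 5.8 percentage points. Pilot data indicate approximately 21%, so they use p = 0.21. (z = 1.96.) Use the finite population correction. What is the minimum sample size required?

Unadjusted: n₀ = 1.96² × 0.21 × 0.79 / 0.058² ≈ 189.45, so n₀ = 190.
Finite population correction with N = 645: n = n₀ / (1 + (n₀−1)/N) = 190 / (1 + 189/645) = 190 / 1.2930 ≈ 146.94.
Rounding up, n = 147.

147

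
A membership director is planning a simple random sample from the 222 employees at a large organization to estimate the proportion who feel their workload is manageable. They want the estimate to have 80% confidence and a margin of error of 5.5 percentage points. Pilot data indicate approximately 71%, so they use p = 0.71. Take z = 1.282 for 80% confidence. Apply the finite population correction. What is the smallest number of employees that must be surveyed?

75

Unadjusted: n₀ = 1.282² × 0.71 × 0.29 / 0.055² ≈ 111.87, so n₀ = 112.
Finite population correction with N = 222: n = n₀ / (1 + (n₀−1)/N) = 112 / (1 + 111/222) = 112 / 1.5000 ≈ 74.67.
Rounding up, n = 75.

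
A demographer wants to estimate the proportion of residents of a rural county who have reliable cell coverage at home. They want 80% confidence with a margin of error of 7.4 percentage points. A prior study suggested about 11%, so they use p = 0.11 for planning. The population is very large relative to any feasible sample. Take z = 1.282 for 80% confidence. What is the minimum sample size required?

With p = 0.11, p(1−p) = 0.0979.
n = z²·p(1−p)/E² = 1.282² × 0.0979 / 0.074² = 1.6435 × 0.0979 / 0.005476 ≈ 29.38.
Rounding up gives n = 30.

30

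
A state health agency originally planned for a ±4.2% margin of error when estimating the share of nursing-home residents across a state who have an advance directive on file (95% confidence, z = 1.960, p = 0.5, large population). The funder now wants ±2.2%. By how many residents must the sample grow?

1440

At ±4.2%: n = 1.960² × 0.2500 / 0.042² ≈ 544.44 → 545.
At ±2.2%: n = 1.960² × 0.2500 / 0.022² ≈ 1984.30 → 1985.
Additional respondents: 1985 − 545 = 1440.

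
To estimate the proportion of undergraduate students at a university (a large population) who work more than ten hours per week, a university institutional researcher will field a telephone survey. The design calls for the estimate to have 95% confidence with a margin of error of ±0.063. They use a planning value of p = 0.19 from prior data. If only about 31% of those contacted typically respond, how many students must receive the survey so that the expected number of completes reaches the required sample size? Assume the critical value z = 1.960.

Completed interviews needed: n₀ = 1.960² × 0.1539 / 0.063² ≈ 148.96 → 149.
At a 31% response rate, contacts needed = 149 / 0.31 ≈ 480.65 → 481.

481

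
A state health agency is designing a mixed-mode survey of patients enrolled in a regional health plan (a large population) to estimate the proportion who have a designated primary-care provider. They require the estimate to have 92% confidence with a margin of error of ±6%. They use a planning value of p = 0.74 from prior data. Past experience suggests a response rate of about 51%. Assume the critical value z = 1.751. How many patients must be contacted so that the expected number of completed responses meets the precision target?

Completed interviews needed: n₀ = 1.751² × 0.1924 / 0.060² ≈ 163.86 → 164.
At a 51% response rate, contacts needed = 164 / 0.51 ≈ 321.57 → 322.

322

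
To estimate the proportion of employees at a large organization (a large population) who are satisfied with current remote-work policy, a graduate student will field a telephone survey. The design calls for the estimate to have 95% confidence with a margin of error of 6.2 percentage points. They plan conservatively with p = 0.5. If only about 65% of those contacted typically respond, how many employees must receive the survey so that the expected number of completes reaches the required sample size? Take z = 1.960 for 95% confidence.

Completed interviews needed: n₀ = 1.960² × 0.2500 / 0.062² ≈ 249.84 → 250.
At a 65% response rate, contacts needed = 250 / 0.65 ≈ 384.62 → 385.

385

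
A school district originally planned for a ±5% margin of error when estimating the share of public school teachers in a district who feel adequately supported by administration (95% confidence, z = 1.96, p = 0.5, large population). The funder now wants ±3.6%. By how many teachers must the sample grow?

At ±5%: n = 1.96² × 0.2500 / 0.050² ≈ 384.16 → 385.
At ±3.6%: n = 1.96² × 0.2500 / 0.036² ≈ 741.05 → 742.
Additional respondents: 742 − 385 = 357.

357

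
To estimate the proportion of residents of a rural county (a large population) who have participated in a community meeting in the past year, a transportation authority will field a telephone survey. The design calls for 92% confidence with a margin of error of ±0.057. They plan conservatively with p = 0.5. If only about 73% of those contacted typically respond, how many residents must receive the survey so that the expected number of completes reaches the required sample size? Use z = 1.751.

Completed interviews needed: n₀ = 1.751² × 0.2500 / 0.057² ≈ 235.92 → 236.
At a 73% response rate, contacts needed = 236 / 0.73 ≈ 323.29 → 324.

324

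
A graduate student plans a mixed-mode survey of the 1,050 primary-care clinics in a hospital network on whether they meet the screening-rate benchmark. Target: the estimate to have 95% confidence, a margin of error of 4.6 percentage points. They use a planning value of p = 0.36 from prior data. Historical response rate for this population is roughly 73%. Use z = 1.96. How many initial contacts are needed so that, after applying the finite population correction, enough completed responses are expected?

Completed interviews needed (unadjusted): n₀ = 1.96² × 0.2304 / 0.046² ≈ 418.29 → 419.
FPC for N = 1,050: n = 419 / (1 + 418/1050) = 419 / 1.3981 ≈ 299.69 → 300.
At a 73% response rate, contacts needed = 300 / 0.73 ≈ 410.96 → 411.

411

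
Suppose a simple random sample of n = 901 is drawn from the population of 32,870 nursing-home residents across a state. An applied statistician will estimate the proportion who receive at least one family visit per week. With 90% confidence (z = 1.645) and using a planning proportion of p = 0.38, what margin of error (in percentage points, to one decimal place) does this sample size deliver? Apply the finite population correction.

Finite-population factor: (N−n)/(N−1) = (32870−901)/(32870−1) = 0.9726.
SE(p̂) = √[p(1−p)/n · (N−n)/(N−1)] = √[0.2356/901 × 0.9726] = 0.01595.
E = z × SE = 1.645 × 0.01595 = 0.02623 ≈ 2.6 percentage points.

2.6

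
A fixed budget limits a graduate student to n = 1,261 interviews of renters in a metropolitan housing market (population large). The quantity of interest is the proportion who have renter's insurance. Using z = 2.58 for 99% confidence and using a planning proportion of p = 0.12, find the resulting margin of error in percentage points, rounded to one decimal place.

SE(p̂) = √[p(1−p)/n] = √[0.1056/1261] = 0.00915.
E = z × SE = 2.58 × 0.00915 = 0.02361, or 2.4 percentage points.

2.4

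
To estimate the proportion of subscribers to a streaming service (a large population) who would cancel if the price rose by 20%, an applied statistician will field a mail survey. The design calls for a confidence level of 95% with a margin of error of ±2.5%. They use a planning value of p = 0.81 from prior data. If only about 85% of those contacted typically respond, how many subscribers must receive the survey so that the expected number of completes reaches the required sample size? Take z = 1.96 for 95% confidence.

1113

Completed interviews needed: n₀ = 1.96² × 0.1539 / 0.025² ≈ 945.96 → 946.
At an 85% response rate, contacts needed = 946 / 0.85 ≈ 1112.94 → 1113.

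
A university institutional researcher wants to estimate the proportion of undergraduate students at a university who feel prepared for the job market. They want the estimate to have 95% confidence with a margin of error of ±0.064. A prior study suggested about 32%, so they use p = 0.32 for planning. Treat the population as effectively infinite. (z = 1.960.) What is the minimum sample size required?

205

With p = 0.32, p(1−p) = 0.2176.
n = z²·p(1−p)/E² = 1.960² × 0.2176 / 0.064² = 3.8416 × 0.2176 / 0.004096 ≈ 204.08.
Rounding up gives n = 205.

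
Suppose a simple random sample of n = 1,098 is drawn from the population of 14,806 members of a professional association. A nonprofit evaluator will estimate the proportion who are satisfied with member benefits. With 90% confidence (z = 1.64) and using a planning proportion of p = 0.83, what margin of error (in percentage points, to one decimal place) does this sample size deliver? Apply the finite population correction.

Finite-population factor: (N−n)/(N−1) = (14806−1098)/(14806−1) = 0.9259.
SE(p̂) = √[p(1−p)/n · (N−n)/(N−1)] = √[0.1411/1098 × 0.9259] = 0.01091.
E = z × SE = 1.64 × 0.01091 = 0.01789 ≈ 1.8 percentage points.

1.8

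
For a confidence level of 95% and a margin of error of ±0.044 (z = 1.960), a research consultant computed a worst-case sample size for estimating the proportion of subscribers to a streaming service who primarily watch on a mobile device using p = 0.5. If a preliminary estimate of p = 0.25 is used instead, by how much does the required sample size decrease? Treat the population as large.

124

Conservative (p = 0.5): n = 1.960² × 0.25 / 0.044² ≈ 496.07 → 497.
Using p = 0.25: p(1−p) = 0.1875, so n = 1.960² × 0.1875 / 0.044² ≈ 372.06 → 373.
Reduction: 497 − 373 = 124.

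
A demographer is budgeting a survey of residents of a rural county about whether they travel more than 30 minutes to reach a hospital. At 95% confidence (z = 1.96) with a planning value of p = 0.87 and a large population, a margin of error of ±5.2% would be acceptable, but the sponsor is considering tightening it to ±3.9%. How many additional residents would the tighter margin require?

At ±5.2%: n = 1.96² × 0.1131 / 0.052² ≈ 160.68 → 161.
At ±3.9%: n = 1.96² × 0.1131 / 0.039² ≈ 285.66 → 286.
Additional respondents: 286 − 161 = 125.

125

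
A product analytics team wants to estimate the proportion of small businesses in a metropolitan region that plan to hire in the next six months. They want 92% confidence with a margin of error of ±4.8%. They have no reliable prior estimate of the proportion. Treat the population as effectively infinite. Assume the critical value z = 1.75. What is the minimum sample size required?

333

With no prior estimate, use p = 0.5, giving p(1−p) = 0.25.
n = z²·p(1−p)/E² = 1.75² × 0.2500 / 0.048² = 3.0625 × 0.2500 / 0.002304 ≈ 332.30.
Rounding up gives n = 333.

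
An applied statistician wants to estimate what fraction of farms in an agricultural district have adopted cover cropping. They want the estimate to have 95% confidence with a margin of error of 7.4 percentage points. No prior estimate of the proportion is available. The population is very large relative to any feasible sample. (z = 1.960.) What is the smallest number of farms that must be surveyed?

176

With no prior estimate, use p = 0.5, giving p(1−p) = 0.25.
n = z²·p(1−p)/E² = 1.960² × 0.2500 / 0.074² = 3.8416 × 0.2500 / 0.005476 ≈ 175.38.
Rounding up gives n = 176.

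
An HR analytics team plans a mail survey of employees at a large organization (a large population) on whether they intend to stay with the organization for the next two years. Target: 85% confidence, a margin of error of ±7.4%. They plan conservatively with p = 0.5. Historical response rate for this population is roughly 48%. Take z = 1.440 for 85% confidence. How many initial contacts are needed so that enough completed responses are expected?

Completed interviews needed: n₀ = 1.440² × 0.2500 / 0.074² ≈ 94.67 → 95.
At a 48% response rate, contacts needed = 95 / 0.48 ≈ 197.92 → 198.

198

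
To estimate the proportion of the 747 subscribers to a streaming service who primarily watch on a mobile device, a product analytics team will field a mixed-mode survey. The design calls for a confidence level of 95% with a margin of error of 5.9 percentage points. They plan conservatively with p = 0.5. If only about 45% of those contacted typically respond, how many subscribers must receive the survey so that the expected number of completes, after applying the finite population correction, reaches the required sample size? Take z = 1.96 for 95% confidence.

449

Completed interviews needed (unadjusted): n₀ = 1.96² × 0.2500 / 0.059² ≈ 275.90 → 276.
FPC for N = 747: n = 276 / (1 + 275/747) = 276 / 1.3681 ≈ 201.73 → 202.
At a 45% response rate, contacts needed = 202 / 0.45 ≈ 448.89 → 449.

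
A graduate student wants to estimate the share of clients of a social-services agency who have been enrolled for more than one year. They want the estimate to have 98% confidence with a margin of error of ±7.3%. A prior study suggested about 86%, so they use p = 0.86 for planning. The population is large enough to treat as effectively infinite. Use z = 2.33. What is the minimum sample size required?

With p = 0.86, p(1−p) = 0.1204.
n = z²·p(1−p)/E² = 2.33² × 0.1204 / 0.073² = 5.4289 × 0.1204 / 0.005329 ≈ 122.66.
Rounding up gives n = 123.

123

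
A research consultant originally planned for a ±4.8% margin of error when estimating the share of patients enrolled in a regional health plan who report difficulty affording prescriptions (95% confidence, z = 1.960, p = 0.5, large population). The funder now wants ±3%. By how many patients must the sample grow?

At ±4.8%: n = 1.960² × 0.2500 / 0.048² ≈ 416.84 → 417.
At ±3%: n = 1.960² × 0.2500 / 0.030² ≈ 1067.11 → 1068.
Additional respondents: 1068 − 417 = 651.

651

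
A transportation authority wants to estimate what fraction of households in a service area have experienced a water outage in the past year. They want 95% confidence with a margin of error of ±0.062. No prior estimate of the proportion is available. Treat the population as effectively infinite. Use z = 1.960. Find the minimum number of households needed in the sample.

250

With no prior estimate, use p = 0.5, giving p(1−p) = 0.25.
n = z²·p(1−p)/E² = 1.960² × 0.2500 / 0.062² = 3.8416 × 0.2500 / 0.003844 ≈ 249.84.
Rounding up gives n = 250.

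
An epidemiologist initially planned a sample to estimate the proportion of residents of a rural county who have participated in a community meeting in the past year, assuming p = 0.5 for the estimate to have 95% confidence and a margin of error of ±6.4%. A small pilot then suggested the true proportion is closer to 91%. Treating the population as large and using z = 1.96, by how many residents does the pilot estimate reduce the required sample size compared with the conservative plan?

Conservative (p = 0.5): n = 1.96² × 0.25 / 0.064² ≈ 234.47 → 235.
Using p = 0.91: p(1−p) = 0.0819, so n = 1.96² × 0.0819 / 0.064² ≈ 76.81 → 77.
Reduction: 235 − 77 = 158.

158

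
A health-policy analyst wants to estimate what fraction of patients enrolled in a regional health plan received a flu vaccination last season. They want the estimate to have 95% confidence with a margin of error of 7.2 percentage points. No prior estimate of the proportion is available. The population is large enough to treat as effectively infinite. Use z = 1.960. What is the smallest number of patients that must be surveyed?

186

With no prior estimate, use p = 0.5, giving p(1−p) = 0.25.
n = z²·p(1−p)/E² = 1.960² × 0.2500 / 0.072² = 3.8416 × 0.2500 / 0.005184 ≈ 185.26.
Rounding up gives n = 186.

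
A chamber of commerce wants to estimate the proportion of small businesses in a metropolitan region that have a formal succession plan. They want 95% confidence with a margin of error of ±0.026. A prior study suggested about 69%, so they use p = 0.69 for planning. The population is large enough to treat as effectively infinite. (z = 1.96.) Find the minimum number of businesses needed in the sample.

1216

With p = 0.69, p(1−p) = 0.2139.
n = z²·p(1−p)/E² = 1.96² × 0.2139 / 0.026² = 3.8416 × 0.2139 / 0.000676 ≈ 1215.56.
Rounding up gives n = 1216.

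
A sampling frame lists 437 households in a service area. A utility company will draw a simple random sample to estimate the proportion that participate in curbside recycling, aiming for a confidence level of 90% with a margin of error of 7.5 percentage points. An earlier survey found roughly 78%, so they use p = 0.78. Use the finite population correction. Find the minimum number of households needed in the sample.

For 90% confidence, z = 1.64.
Unadjusted: n₀ = 1.64² × 0.78 × 0.22 / 0.075² ≈ 82.05, so n₀ = 83.
Finite population correction with N = 437: n = n₀ / (1 + (n₀−1)/N) = 83 / (1 + 82/437) = 83 / 1.1876 ≈ 69.89.
Rounding up, n = 70.

70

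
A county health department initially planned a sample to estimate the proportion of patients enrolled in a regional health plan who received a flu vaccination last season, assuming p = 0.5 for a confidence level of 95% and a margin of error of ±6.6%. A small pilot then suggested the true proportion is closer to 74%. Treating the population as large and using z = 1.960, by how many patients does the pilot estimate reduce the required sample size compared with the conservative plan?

51

Conservative (p = 0.5): n = 1.960² × 0.25 / 0.066² ≈ 220.48 → 221.
Using p = 0.74: p(1−p) = 0.1924, so n = 1.960² × 0.1924 / 0.066² ≈ 169.68 → 170.
Reduction: 221 − 170 = 51.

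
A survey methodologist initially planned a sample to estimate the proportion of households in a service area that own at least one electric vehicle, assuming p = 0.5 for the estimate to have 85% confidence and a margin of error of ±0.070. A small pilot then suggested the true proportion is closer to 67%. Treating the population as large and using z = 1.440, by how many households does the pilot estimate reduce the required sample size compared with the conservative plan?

Conservative (p = 0.5): n = 1.440² × 0.25 / 0.070² ≈ 105.80 → 106.
Using p = 0.67: p(1−p) = 0.2211, so n = 1.440² × 0.2211 / 0.070² ≈ 93.57 → 94.
Reduction: 106 − 94 = 12.

12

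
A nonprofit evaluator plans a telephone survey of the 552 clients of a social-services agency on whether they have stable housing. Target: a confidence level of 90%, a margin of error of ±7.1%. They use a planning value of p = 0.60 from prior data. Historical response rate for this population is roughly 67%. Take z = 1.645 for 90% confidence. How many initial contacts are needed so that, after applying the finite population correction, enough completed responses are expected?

Completed interviews needed (unadjusted): n₀ = 1.645² × 0.2400 / 0.071² ≈ 128.83 → 129.
FPC for N = 552: n = 129 / (1 + 128/552) = 129 / 1.2319 ≈ 104.72 → 105.
At a 67% response rate, contacts needed = 105 / 0.67 ≈ 156.72 → 157.

157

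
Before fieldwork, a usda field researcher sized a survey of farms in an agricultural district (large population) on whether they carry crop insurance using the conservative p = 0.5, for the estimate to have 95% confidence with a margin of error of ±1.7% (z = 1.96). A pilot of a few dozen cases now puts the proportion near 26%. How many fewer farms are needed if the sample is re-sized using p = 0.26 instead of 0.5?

Conservative (p = 0.5): n = 1.96² × 0.25 / 0.017² ≈ 3323.18 → 3324.
Using p = 0.26: p(1−p) = 0.1924, so n = 1.96² × 0.1924 / 0.017² ≈ 2557.52 → 2558.
Reduction: 3324 − 2558 = 766.

766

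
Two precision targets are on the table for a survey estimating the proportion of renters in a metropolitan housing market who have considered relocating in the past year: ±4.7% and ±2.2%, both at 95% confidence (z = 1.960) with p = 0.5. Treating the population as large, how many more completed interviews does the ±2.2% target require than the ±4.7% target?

At ±4.7%: n = 1.960² × 0.2500 / 0.047² ≈ 434.77 → 435.
At ±2.2%: n = 1.960² × 0.2500 / 0.022² ≈ 1984.30 → 1985.
Additional respondents: 1985 − 435 = 1550.

1550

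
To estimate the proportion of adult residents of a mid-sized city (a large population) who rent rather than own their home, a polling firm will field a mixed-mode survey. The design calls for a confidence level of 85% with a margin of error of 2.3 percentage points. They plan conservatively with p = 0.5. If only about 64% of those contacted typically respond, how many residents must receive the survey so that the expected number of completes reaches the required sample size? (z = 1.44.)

1532

Completed interviews needed: n₀ = 1.44² × 0.2500 / 0.023² ≈ 979.96 → 980.
At a 64% response rate, contacts needed = 980 / 0.64 ≈ 1531.25 → 1532.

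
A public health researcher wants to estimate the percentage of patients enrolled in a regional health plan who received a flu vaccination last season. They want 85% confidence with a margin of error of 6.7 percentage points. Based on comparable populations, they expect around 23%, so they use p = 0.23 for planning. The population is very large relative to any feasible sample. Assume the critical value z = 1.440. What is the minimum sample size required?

82

With p = 0.23, p(1−p) = 0.1771.
n = z²·p(1−p)/E² = 1.440² × 0.1771 / 0.067² = 2.0736 × 0.1771 / 0.004489 ≈ 81.81.
Rounding up gives n = 82.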